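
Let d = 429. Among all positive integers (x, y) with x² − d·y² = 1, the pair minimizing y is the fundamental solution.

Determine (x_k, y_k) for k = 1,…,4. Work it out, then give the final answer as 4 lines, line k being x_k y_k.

d=429: √d = [20; 1,2,2,9,1,12,1,9,2,2,1,40] (ℓ=12, even), read p_11/q_11
i=0: a=20 ⇒ p=20, q=1
…
i=2: a=2 ⇒ p=62, q=3
i=3: a=2 ⇒ p=145, q=7
…
i=6: a=12 ⇒ p=19511, q=942
i=7: a=1 ⇒ p=21023, q=1015
i=8: a=9 ⇒ p=208718, q=10077
…
i=10: a=2 ⇒ p=1085636, q=52415
i=11: a=1 ⇒ p=1524095, q=73584
fundamental: x₁=1524095, y₁=73584  (since 2322865569025 − 429·5414605056 = 1)
k=2:  x_2 = 1524095·1524095+429·73584·73584 = 4645731138049,  y_2 = 1524095·73584+73584·1524095 = 224298012960
k=3:  x_3 = 1524095·4645731138049+429·73584·224298012960 = 14161071197688057215,  y_3 = 1524095·224298012960+73584·4645731138049 = 683702960124468816
k=4:  x_4 = 1524095·14161071197688057215+429·73584·683702960124468816 = 43165635614076113391052801,  y_4 = 1524095·683702960124468816+73584·14161071197688057215 = 2084056526021580302230080

1524095 73584
4645731138049 224298012960
14161071197688057215 683702960124468816
43165635614076113391052801 2084056526021580302230080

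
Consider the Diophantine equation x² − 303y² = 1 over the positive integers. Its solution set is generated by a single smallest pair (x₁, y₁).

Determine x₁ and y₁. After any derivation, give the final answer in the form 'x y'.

2524 145

[17; 2,2,5,2,2,34] for √303; ℓ=6 ⇒ convergent index 5
step 0: (17, 1)  from 17·(1,0) + (0,1)
step 1: (35, 2)  from 2·(17,1) + (1,0)
step 2: (87, 5)  from 2·(35,2) + (17,1)
step 3: (470, 27)  from 5·(87,5) + (35,2)
step 4: (1027, 59)  from 2·(470,27) + (87,5)
step 5: (2524, 145)  from 2·(1027,59) + (470,27)
→ (2524, 145).  Check: 2524²=6370576, 303·145²=6370575, difference 1.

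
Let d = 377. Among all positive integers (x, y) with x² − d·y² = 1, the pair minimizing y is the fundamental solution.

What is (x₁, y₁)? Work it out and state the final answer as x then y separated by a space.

233 12

[19; 2,2,2,38] for √377; ℓ=4 ⇒ convergent index 3
k=0  a_k=19  p_k/q_k = 19/1
k=1  a_k=2  p_k/q_k = 39/2
k=2  a_k=2  p_k/q_k = 97/5
k=3  a_k=2  p_k/q_k = 233/12
fundamental: x₁=233, y₁=12  (since 54289 − 377·144 = 1)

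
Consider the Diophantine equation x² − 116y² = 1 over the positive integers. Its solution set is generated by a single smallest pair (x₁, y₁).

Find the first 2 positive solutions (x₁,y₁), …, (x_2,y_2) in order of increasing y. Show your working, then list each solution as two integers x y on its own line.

[10; 1,3,2,1,4,1,2,3,1,20] for √116; ℓ=10 ⇒ convergent index 9
step 0: (10, 1)  from 10·(1,0) + (0,1)
…
step 2: (43, 4)  from 3·(11,1) + (10,1)
step 3: (97, 9)  from 2·(43,4) + (11,1)
…
step 5: (657, 61)  from 4·(140,13) + (97,9)
step 6: (797, 74)  from 1·(657,61) + (140,13)
…
step 8: (7550, 701)  from 3·(2251,209) + (797,74)
step 9: (9801, 910)  from 1·(7550,701) + (2251,209)
(x₁, y₁) = (9801, 910);  9801² − 116·910² = 1 ✓
(9801+910√116)^2 = 192119201 + 17837820√116

9801 910
192119201 17837820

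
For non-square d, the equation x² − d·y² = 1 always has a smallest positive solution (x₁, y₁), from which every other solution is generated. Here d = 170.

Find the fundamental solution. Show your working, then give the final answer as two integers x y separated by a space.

339 26

√170 → a₀=13, period (26); ℓ=1 odd so k=1
step 0: (13, 1)  from 13·(1,0) + (0,1)
step 1: (339, 26)  from 26·(13,1) + (1,0)
fundamental: x₁=339, y₁=26  (since 114921 − 170·676 = 1)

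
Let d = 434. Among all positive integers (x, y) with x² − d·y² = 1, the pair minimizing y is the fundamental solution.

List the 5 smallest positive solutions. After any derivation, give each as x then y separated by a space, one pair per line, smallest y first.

√434 → a₀=20, period (1,4,1,40); ℓ=4 even so k=3
step 0: (20, 1)  from 20·(1,0) + (0,1)
step 1: (21, 1)  from 1·(20,1) + (1,0)
step 2: (104, 5)  from 4·(21,1) + (20,1)
step 3: (125, 6)  from 1·(104,5) + (21,1)
→ (125, 6).  Check: 125²=15625, 434·6²=15624, difference 1.
(125+6√434)^2 = 31249 + 1500√434
(125+6√434)^3 = 7812125 + 374994√434
(125+6√434)^4 = 1953000001 + 93747000√434
(125+6√434)^5 = 488242188125 + 23436375006√434

125 6
31249 1500
7812125 374994
1953000001 93747000
488242188125 23436375006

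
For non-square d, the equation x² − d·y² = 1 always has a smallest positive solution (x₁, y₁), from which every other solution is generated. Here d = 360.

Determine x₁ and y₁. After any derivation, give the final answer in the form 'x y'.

[18; 1,36] for √360; ℓ=2 ⇒ convergent index 1
k=0  a_k=18  p_k/q_k = 18/1
k=1  a_k=1  p_k/q_k = 19/1
fundamental: x₁=19, y₁=1  (since 361 − 360·1 = 1)

19 1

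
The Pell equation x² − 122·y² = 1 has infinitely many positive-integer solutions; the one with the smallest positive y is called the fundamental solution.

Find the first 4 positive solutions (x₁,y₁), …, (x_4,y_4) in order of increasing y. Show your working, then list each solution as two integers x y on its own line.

√122 → a₀=11, period (22); ℓ=1 odd so k=1
k=0  a_k=11  p_k/q_k = 11/1
k=1  a_k=22  p_k/q_k = 243/22
→ (243, 22).  Check: 243²=59049, 122·22²=59048, difference 1.
n=2: (243,22)∘(243,22) = (243·243+122·22·22, 243·22+22·243) = (118097,10692)
n=3: (118097,10692)∘(243,22) = (243·118097+122·22·10692, 243·10692+22·118097) = (57394899,5196290)
n=4: (57394899,5196290)∘(243,22) = (243·57394899+122·22·5196290, 243·5196290+22·57394899) = (27893802817,2525386248)

243 22
118097 10692
57394899 5196290
27893802817 2525386248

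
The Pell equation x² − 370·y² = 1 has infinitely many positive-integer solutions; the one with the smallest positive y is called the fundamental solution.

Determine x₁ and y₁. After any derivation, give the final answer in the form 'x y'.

[19; 4,4,38] for √370; ℓ=3 ⇒ convergent index 5
a_0=19:  p_0=19·1+0=19,  q_0=19·0+1=1
…
a_3=38:  p_3=38·327+77=12503,  q_3=38·17+4=650
a_4=4:  p_4=4·12503+327=50339,  q_4=4·650+17=2617
a_5=4:  p_5=4·50339+12503=213859,  q_5=4·2617+650=11118
→ (213859, 11118).  Check: 213859²=45735671881, 370·11118²=45735671880, difference 1.

213859 11118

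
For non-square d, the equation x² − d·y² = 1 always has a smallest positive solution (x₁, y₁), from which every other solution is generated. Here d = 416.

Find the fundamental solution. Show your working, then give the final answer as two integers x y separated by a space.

d=416: √d = [20; 2,1,1,9,1,1,2,40] (ℓ=8, even), read p_7/q_7
k=0  a_k=20  p_k/q_k = 20/1
…
k=2  a_k=1  p_k/q_k = 61/3
…
k=6  a_k=1  p_k/q_k = 2060/101
k=7  a_k=2  p_k/q_k = 5201/255
fundamental: x₁=5201, y₁=255  (since 27050401 − 416·65025 = 1)

5201 255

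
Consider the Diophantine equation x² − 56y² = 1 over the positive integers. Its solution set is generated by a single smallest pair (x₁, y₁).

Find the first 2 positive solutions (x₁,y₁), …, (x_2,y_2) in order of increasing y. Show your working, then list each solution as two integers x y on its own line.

d=56: √d = [7; 2,14] (ℓ=2, even), read p_1/q_1
step 0: (7, 1)  from 7·(1,0) + (0,1)
step 1: (15, 2)  from 2·(7,1) + (1,0)
(x₁, y₁) = (15, 2);  15² − 56·2² = 1 ✓
n=2: (15,2)∘(15,2) = (15·15+56·2·2, 15·2+2·15) = (449,60)

15 2
449 60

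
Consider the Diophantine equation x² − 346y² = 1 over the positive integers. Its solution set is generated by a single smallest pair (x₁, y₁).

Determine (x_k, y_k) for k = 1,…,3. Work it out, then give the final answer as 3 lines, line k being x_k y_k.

17299 930
598510801 32176140
20707276675699 1113230090790

d=346: √d = [18; 1,1,1,1,36] (ℓ=5, odd), read p_9/q_9
step 0: (18, 1)  from 18·(1,0) + (0,1)
step 1: (19, 1)  from 1·(18,1) + (1,0)
step 2: (37, 2)  from 1·(19,1) + (18,1)
step 3: (56, 3)  from 1·(37,2) + (19,1)
…
step 5: (3404, 183)  from 36·(93,5) + (56,3)
step 6: (3497, 188)  from 1·(3404,183) + (93,5)
step 7: (6901, 371)  from 1·(3497,188) + (3404,183)
step 8: (10398, 559)  from 1·(6901,371) + (3497,188)
step 9: (17299, 930)  from 1·(10398,559) + (6901,371)
→ (17299, 930).  Check: 17299²=299255401, 346·930²=299255400, difference 1.
k=2:  x_2 = 17299·17299+346·930·930 = 598510801,  y_2 = 17299·930+930·17299 = 32176140
k=3:  x_3 = 17299·598510801+346·930·32176140 = 20707276675699,  y_3 = 17299·32176140+930·598510801 = 1113230090790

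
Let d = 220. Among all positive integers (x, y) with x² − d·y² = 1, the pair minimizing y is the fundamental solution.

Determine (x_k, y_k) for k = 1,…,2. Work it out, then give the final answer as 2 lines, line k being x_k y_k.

√220 = [14; 1,4,1,28, …], period ℓ=4 (even) → k=3
k=0  a_k=14  p_k/q_k = 14/1
…
k=2  a_k=4  p_k/q_k = 74/5
k=3  a_k=1  p_k/q_k = 89/6
→ (89, 6).  Check: 89²=7921, 220·6²=7920, difference 1.
(89+6√220)^2 = 15841 + 1068√220

89 6
15841 1068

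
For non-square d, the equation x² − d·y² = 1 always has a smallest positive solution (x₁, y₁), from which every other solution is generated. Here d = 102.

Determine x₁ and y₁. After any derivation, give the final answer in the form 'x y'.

√102 = [10; 10,20, …], period ℓ=2 (even) → k=1
a_0=10:  p_0=10·1+0=10,  q_0=10·0+1=1
a_1=10:  p_1=10·10+1=101,  q_1=10·1+0=10
(x₁, y₁) = (101, 10);  101² − 102·10² = 1 ✓

101 10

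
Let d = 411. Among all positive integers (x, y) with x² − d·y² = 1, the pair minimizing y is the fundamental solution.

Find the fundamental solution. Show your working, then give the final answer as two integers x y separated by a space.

√411 → a₀=20, period (3,1,1,1,19,1,1,1,3,40); ℓ=10 even so k=9
step 0: (20, 1)  from 20·(1,0) + (0,1)
step 1: (61, 3)  from 3·(20,1) + (1,0)
step 2: (81, 4)  from 1·(61,3) + (20,1)
step 3: (142, 7)  from 1·(81,4) + (61,3)
step 4: (223, 11)  from 1·(142,7) + (81,4)
step 5: (4379, 216)  from 19·(223,11) + (142,7)
…
step 8: (13583, 670)  from 1·(8981,443) + (4602,227)
step 9: (49730, 2453)  from 3·(13583,670) + (8981,443)
fundamental: x₁=49730, y₁=2453  (since 2473072900 − 411·6017209 = 1)

49730 2453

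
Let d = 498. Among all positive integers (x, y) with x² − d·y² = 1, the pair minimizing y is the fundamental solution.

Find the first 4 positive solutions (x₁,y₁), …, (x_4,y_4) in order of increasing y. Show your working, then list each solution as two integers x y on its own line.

√498 → a₀=22, period (3,6,22,6,3,44); ℓ=6 even so k=5
a_0=22:  p_0=22·1+0=22,  q_0=22·0+1=1
…
a_2=6:  p_2=6·67+22=424,  q_2=6·3+1=19
…
a_4=6:  p_4=6·9395+424=56794,  q_4=6·421+19=2545
a_5=3:  p_5=3·56794+9395=179777,  q_5=3·2545+421=8056
fundamental: x₁=179777, y₁=8056  (since 32319769729 − 498·64899136 = 1)
n=2: (179777,8056)∘(179777,8056) = (179777·179777+498·8056·8056, 179777·8056+8056·179777) = (64639539457,2896567024)
n=3: (64639539457,2896567024)∘(179777,8056) = (179777·64639539457+498·8056·2896567024, 179777·2896567024+8056·64639539457) = (23241404969742401,1041472259739240)
n=4: (23241404969742401,1041472259739240)∘(179777,8056) = (179777·23241404969742401+498·8056·1041472259739240, 179777·1041472259739240+8056·23241404969742401) = (8356540122426119709697,374465516875386131936)

179777 8056
64639539457 2896567024
23241404969742401 1041472259739240
8356540122426119709697 374465516875386131936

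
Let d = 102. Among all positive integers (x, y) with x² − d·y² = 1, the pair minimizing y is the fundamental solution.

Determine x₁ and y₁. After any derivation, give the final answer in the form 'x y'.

101 10

d=102: √d = [10; 10,20] (ℓ=2, even), read p_1/q_1
i=0: a=10 ⇒ p=10, q=1
i=1: a=10 ⇒ p=101, q=10
(x₁, y₁) = (101, 10);  101² − 102·10² = 1 ✓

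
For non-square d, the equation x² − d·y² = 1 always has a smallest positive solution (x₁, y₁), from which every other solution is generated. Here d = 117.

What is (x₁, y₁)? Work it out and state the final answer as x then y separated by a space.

d=117: √d = [10; 1,4,2,4,1,20] (ℓ=6, even), read p_5/q_5
a_0=10:  p_0=10·1+0=10,  q_0=10·0+1=1
…
a_2=4:  p_2=4·11+10=54,  q_2=4·1+1=5
a_3=2:  p_3=2·54+11=119,  q_3=2·5+1=11
a_4=4:  p_4=4·119+54=530,  q_4=4·11+5=49
a_5=1:  p_5=1·530+119=649,  q_5=1·49+11=60
fundamental: x₁=649, y₁=60  (since 421201 − 117·3600 = 1)

649 60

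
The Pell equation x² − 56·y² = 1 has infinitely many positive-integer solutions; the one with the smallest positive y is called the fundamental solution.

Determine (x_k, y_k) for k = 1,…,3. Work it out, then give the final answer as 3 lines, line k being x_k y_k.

√56 → a₀=7, period (2,14); ℓ=2 even so k=1
i=0: a=7 ⇒ p=7, q=1
i=1: a=2 ⇒ p=15, q=2
fundamental: x₁=15, y₁=2  (since 225 − 56·4 = 1)
k=2:  x_2 = 15·15+56·2·2 = 449,  y_2 = 15·2+2·15 = 60
k=3:  x_3 = 15·449+56·2·60 = 13455,  y_3 = 15·60+2·449 = 1798

15 2
449 60
13455 1798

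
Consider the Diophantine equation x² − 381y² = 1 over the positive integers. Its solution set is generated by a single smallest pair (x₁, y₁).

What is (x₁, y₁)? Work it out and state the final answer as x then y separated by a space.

1015 52

[19; 1,1,12,1,1,38] for √381; ℓ=6 ⇒ convergent index 5
k=0  a_k=19  p_k/q_k = 19/1
…
k=4  a_k=1  p_k/q_k = 527/27
k=5  a_k=1  p_k/q_k = 1015/52
fundamental: x₁=1015, y₁=52  (since 1030225 − 381·2704 = 1)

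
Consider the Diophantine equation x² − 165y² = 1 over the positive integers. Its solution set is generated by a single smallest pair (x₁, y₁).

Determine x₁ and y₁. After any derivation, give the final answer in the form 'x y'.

1079 84

d=165: √d = [12; 1,5,2,5,1,24] (ℓ=6, even), read p_5/q_5
k=0  a_k=12  p_k/q_k = 12/1
k=1  a_k=1  p_k/q_k = 13/1
k=2  a_k=5  p_k/q_k = 77/6
k=3  a_k=2  p_k/q_k = 167/13
k=4  a_k=5  p_k/q_k = 912/71
k=5  a_k=1  p_k/q_k = 1079/84
fundamental: x₁=1079, y₁=84  (since 1164241 − 165·7056 = 1)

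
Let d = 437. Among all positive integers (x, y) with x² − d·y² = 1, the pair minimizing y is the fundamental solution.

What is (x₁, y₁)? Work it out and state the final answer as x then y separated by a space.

√437 = [20; 1,9,2,9,1,40, …], period ℓ=6 (even) → k=5
k=0  a_k=20  p_k/q_k = 20/1
k=1  a_k=1  p_k/q_k = 21/1
…
k=3  a_k=2  p_k/q_k = 439/21
k=4  a_k=9  p_k/q_k = 4160/199
k=5  a_k=1  p_k/q_k = 4599/220
fundamental: x₁=4599, y₁=220  (since 21150801 − 437·48400 = 1)

4599 220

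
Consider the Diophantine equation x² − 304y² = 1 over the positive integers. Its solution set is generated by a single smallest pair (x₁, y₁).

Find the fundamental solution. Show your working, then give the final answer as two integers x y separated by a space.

√304 → a₀=17, period (2,3,2,1,1,1,1,1,2,3,2,34); ℓ=12 even so k=11
i=0: a=17 ⇒ p=17, q=1
i=1: a=2 ⇒ p=35, q=2
i=2: a=3 ⇒ p=122, q=7
…
i=4: a=1 ⇒ p=401, q=23
…
i=7: a=1 ⇒ p=1761, q=101
i=8: a=1 ⇒ p=2842, q=163
i=9: a=2 ⇒ p=7445, q=427
i=10: a=3 ⇒ p=25177, q=1444
i=11: a=2 ⇒ p=57799, q=3315
(x₁, y₁) = (57799, 3315);  57799² − 304·3315² = 1 ✓

57799 3315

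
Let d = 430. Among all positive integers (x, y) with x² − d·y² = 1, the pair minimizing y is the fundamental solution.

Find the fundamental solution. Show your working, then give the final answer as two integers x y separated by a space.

2862251 138030

√430 → a₀=20, period (1,2,1,3,1,…,2,1,40); ℓ=14 even so k=13
i=0: a=20 ⇒ p=20, q=1
…
i=5: a=1 ⇒ p=394, q=19
i=6: a=6 ⇒ p=2675, q=129
i=7: a=8 ⇒ p=21794, q=1051
i=8: a=6 ⇒ p=133439, q=6435
i=9: a=1 ⇒ p=155233, q=7486
…
i=12: a=2 ⇒ p=2107880, q=101651
i=13: a=1 ⇒ p=2862251, q=138030
(x₁, y₁) = (2862251, 138030);  2862251² − 430·138030² = 1 ✓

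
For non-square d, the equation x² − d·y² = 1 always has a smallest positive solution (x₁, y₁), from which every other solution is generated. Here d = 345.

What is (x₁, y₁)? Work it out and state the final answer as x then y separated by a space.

6761 364

d=345: √d = [18; 1,1,2,1,6,1,2,1,1,36] (ℓ=10, even), read p_9/q_9
step 0: (18, 1)  from 18·(1,0) + (0,1)
step 1: (19, 1)  from 1·(18,1) + (1,0)
…
step 4: (130, 7)  from 1·(93,5) + (37,2)
step 5: (873, 47)  from 6·(130,7) + (93,5)
step 6: (1003, 54)  from 1·(873,47) + (130,7)
…
step 8: (3882, 209)  from 1·(2879,155) + (1003,54)
step 9: (6761, 364)  from 1·(3882,209) + (2879,155)
→ (6761, 364).  Check: 6761²=45711121, 345·364²=45711120, difference 1.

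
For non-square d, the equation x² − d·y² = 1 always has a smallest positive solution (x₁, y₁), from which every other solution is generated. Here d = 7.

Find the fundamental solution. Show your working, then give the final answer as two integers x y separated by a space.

8 3

d=7: √d = [2; 1,1,1,4] (ℓ=4, even), read p_3/q_3
step 0: (2, 1)  from 2·(1,0) + (0,1)
step 1: (3, 1)  from 1·(2,1) + (1,0)
step 2: (5, 2)  from 1·(3,1) + (2,1)
step 3: (8, 3)  from 1·(5,2) + (3,1)
→ (8, 3).  Check: 8²=64, 7·3²=63, difference 1.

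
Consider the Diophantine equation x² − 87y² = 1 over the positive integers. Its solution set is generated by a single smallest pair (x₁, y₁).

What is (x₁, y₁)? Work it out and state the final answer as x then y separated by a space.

d=87: √d = [9; 3,18] (ℓ=2, even), read p_1/q_1
a_0=9:  p_0=9·1+0=9,  q_0=9·0+1=1
a_1=3:  p_1=3·9+1=28,  q_1=3·1+0=3
→ (28, 3).  Check: 28²=784, 87·3²=783, difference 1.

28 3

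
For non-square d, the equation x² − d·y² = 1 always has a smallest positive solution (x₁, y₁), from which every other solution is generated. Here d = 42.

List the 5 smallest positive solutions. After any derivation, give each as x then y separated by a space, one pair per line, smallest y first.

13 2
337 52
8749 1350
227137 35048
5896813 909898

[6; 2,12] for √42; ℓ=2 ⇒ convergent index 1
i=0: a=6 ⇒ p=6, q=1
i=1: a=2 ⇒ p=13, q=2
→ (13, 2).  Check: 13²=169, 42·2²=168, difference 1.
n=2: (13,2)∘(13,2) = (13·13+42·2·2, 13·2+2·13) = (337,52)
n=3: (337,52)∘(13,2) = (13·337+42·2·52, 13·52+2·337) = (8749,1350)
n=4: (8749,1350)∘(13,2) = (13·8749+42·2·1350, 13·1350+2·8749) = (227137,35048)
n=5: (227137,35048)∘(13,2) = (13·227137+42·2·35048, 13·35048+2·227137) = (5896813,909898)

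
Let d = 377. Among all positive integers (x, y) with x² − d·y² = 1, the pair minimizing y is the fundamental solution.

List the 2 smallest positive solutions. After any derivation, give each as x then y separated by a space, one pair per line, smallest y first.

233 12
108577 5592

√377 → a₀=19, period (2,2,2,38); ℓ=4 even so k=3
step 0: (19, 1)  from 19·(1,0) + (0,1)
…
step 2: (97, 5)  from 2·(39,2) + (19,1)
step 3: (233, 12)  from 2·(97,5) + (39,2)
fundamental: x₁=233, y₁=12  (since 54289 − 377·144 = 1)
(x_2, y_2) = (233·233 + 377·12·12, 233·12 + 12·233) = (108577, 5592)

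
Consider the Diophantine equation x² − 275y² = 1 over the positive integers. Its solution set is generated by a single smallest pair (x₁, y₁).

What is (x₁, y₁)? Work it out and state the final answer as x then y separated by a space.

199 12

√275 = [16; 1,1,2,1,1,32, …], period ℓ=6 (even) → k=5
a_0=16:  p_0=16·1+0=16,  q_0=16·0+1=1
a_1=1:  p_1=1·16+1=17,  q_1=1·1+0=1
a_2=1:  p_2=1·17+16=33,  q_2=1·1+1=2
a_3=2:  p_3=2·33+17=83,  q_3=2·2+1=5
a_4=1:  p_4=1·83+33=116,  q_4=1·5+2=7
a_5=1:  p_5=1·116+83=199,  q_5=1·7+5=12
→ (199, 12).  Check: 199²=39601, 275·12²=39600, difference 1.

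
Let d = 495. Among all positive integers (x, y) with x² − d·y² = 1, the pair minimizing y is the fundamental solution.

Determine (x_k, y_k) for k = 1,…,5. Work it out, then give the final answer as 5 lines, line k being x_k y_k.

89 4
15841 712
2819609 126732
501874561 22557584
89330852249 4015123220

√495 = [22; 4,44, …], period ℓ=2 (even) → k=1
k=0  a_k=22  p_k/q_k = 22/1
k=1  a_k=4  p_k/q_k = 89/4
fundamental: x₁=89, y₁=4  (since 7921 − 495·16 = 1)
n=2: (89,4)∘(89,4) = (89·89+495·4·4, 89·4+4·89) = (15841,712)
n=3: (15841,712)∘(89,4) = (89·15841+495·4·712, 89·712+4·15841) = (2819609,126732)
n=4: (2819609,126732)∘(89,4) = (89·2819609+495·4·126732, 89·126732+4·2819609) = (501874561,22557584)
n=5: (501874561,22557584)∘(89,4) = (89·501874561+495·4·22557584, 89·22557584+4·501874561) = (89330852249,4015123220)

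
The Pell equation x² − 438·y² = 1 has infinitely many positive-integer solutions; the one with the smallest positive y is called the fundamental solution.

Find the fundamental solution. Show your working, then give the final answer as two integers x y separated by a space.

293 14

√438 → a₀=20, period (1,12,1,40); ℓ=4 even so k=3
a_0=20:  p_0=20·1+0=20,  q_0=20·0+1=1
a_1=1:  p_1=1·20+1=21,  q_1=1·1+0=1
a_2=12:  p_2=12·21+20=272,  q_2=12·1+1=13
a_3=1:  p_3=1·272+21=293,  q_3=1·13+1=14
fundamental: x₁=293, y₁=14  (since 85849 − 438·196 = 1)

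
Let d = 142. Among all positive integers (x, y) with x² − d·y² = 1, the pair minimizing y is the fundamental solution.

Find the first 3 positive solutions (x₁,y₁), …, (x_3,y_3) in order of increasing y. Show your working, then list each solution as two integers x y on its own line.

√142 = [11; 1,10,1,22, …], period ℓ=4 (even) → k=3
step 0: (11, 1)  from 11·(1,0) + (0,1)
step 1: (12, 1)  from 1·(11,1) + (1,0)
step 2: (131, 11)  from 10·(12,1) + (11,1)
step 3: (143, 12)  from 1·(131,11) + (12,1)
(x₁, y₁) = (143, 12);  143² − 142·12² = 1 ✓
n=2: (143,12)∘(143,12) = (143·143+142·12·12, 143·12+12·143) = (40897,3432)
n=3: (40897,3432)∘(143,12) = (143·40897+142·12·3432, 143·3432+12·40897) = (11696399,981540)

143 12
40897 3432
11696399 981540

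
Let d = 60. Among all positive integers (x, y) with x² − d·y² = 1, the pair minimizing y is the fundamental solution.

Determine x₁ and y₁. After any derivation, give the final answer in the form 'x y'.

31 4

[7; 1,2,1,14] for √60; ℓ=4 ⇒ convergent index 3
i=0: a=7 ⇒ p=7, q=1
…
i=2: a=2 ⇒ p=23, q=3
i=3: a=1 ⇒ p=31, q=4
→ (31, 4).  Check: 31²=961, 60·4²=960, difference 1.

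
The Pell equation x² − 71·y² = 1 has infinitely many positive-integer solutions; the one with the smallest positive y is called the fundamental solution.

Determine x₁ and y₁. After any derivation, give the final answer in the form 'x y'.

√71 = [8; 2,2,1,7,1,2,2,16, …], period ℓ=8 (even) → k=7
i=0: a=8 ⇒ p=8, q=1
i=1: a=2 ⇒ p=17, q=2
…
i=3: a=1 ⇒ p=59, q=7
i=4: a=7 ⇒ p=455, q=54
…
i=6: a=2 ⇒ p=1483, q=176
i=7: a=2 ⇒ p=3480, q=413
(x₁, y₁) = (3480, 413);  3480² − 71·413² = 1 ✓

3480 413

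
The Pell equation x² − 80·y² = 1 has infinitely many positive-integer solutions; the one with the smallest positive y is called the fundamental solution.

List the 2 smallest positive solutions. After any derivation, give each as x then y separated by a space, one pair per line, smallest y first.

√80 → a₀=8, period (1,16); ℓ=2 even so k=1
step 0: (8, 1)  from 8·(1,0) + (0,1)
step 1: (9, 1)  from 1·(8,1) + (1,0)
→ (9, 1).  Check: 9²=81, 80·1²=80, difference 1.
(9+1√80)^2 = 161 + 18√80

9 1
161 18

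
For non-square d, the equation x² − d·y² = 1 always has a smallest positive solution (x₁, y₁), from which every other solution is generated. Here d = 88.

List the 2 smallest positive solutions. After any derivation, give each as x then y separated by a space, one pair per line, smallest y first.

197 21
77617 8274

d=88: √d = [9; 2,1,1,1,2,18] (ℓ=6, even), read p_5/q_5
a_0=9:  p_0=9·1+0=9,  q_0=9·0+1=1
…
a_4=1:  p_4=1·47+28=75,  q_4=1·5+3=8
a_5=2:  p_5=2·75+47=197,  q_5=2·8+5=21
fundamental: x₁=197, y₁=21  (since 38809 − 88·441 = 1)
(x_2, y_2) = (197·197 + 88·21·21, 197·21 + 21·197) = (77617, 8274)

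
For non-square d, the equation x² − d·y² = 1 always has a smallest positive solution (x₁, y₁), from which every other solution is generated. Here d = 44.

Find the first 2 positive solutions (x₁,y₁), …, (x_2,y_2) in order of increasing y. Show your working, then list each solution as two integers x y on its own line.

[6; 1,1,1,2,1,1,1,12] for √44; ℓ=8 ⇒ convergent index 7
a_0=6:  p_0=6·1+0=6,  q_0=6·0+1=1
…
a_5=1:  p_5=1·53+20=73,  q_5=1·8+3=11
a_6=1:  p_6=1·73+53=126,  q_6=1·11+8=19
a_7=1:  p_7=1·126+73=199,  q_7=1·19+11=30
(x₁, y₁) = (199, 30);  199² − 44·30² = 1 ✓
k=2:  x_2 = 199·199+44·30·30 = 79201,  y_2 = 199·30+30·199 = 11940

199 30
79201 11940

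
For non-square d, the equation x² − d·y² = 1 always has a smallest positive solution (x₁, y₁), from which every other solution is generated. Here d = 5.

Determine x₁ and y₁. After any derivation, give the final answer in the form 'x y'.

d=5: √d = [2; 4] (ℓ=1, odd), read p_1/q_1
k=0  a_k=2  p_k/q_k = 2/1
k=1  a_k=4  p_k/q_k = 9/4
→ (9, 4).  Check: 9²=81, 5·4²=80, difference 1.

9 4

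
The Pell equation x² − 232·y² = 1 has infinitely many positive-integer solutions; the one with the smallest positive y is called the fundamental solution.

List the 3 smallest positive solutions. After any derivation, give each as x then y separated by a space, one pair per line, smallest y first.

19603 1287
768555217 50458122
30131975818099 1978261129845

[15; 4,3,7,3,4,30] for √232; ℓ=6 ⇒ convergent index 5
k=0  a_k=15  p_k/q_k = 15/1
k=1  a_k=4  p_k/q_k = 61/4
k=2  a_k=3  p_k/q_k = 198/13
k=3  a_k=7  p_k/q_k = 1447/95
k=4  a_k=3  p_k/q_k = 4539/298
k=5  a_k=4  p_k/q_k = 19603/1287
→ (19603, 1287).  Check: 19603²=384277609, 232·1287²=384277608, difference 1.
n=2: (19603,1287)∘(19603,1287) = (19603·19603+232·1287·1287, 19603·1287+1287·19603) = (768555217,50458122)
n=3: (768555217,50458122)∘(19603,1287) = (19603·768555217+232·1287·50458122, 19603·50458122+1287·768555217) = (30131975818099,1978261129845)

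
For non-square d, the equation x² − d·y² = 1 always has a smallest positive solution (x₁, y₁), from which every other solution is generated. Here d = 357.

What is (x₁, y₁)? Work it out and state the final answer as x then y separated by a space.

√357 → a₀=18, period (1,8,2,8,1,36); ℓ=6 even so k=5
k=0  a_k=18  p_k/q_k = 18/1
k=1  a_k=1  p_k/q_k = 19/1
…
k=4  a_k=8  p_k/q_k = 3042/161
k=5  a_k=1  p_k/q_k = 3401/180
(x₁, y₁) = (3401, 180);  3401² − 357·180² = 1 ✓

3401 180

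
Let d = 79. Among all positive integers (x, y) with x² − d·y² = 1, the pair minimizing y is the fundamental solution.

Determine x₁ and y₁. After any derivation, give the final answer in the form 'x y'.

d=79: √d = [8; 1,7,1,16] (ℓ=4, even), read p_3/q_3
i=0: a=8 ⇒ p=8, q=1
…
i=2: a=7 ⇒ p=71, q=8
i=3: a=1 ⇒ p=80, q=9
(x₁, y₁) = (80, 9);  80² − 79·9² = 1 ✓

80 9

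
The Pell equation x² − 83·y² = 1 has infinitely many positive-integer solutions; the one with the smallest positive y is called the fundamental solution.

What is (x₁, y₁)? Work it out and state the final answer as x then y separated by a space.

[9; 9,18] for √83; ℓ=2 ⇒ convergent index 1
k=0  a_k=9  p_k/q_k = 9/1
k=1  a_k=9  p_k/q_k = 82/9
(x₁, y₁) = (82, 9);  82² − 83·9² = 1 ✓

82 9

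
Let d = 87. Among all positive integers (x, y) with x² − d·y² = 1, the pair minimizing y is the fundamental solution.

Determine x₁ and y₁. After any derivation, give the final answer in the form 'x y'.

28 3

[9; 3,18] for √87; ℓ=2 ⇒ convergent index 1
a_0=9:  p_0=9·1+0=9,  q_0=9·0+1=1
a_1=3:  p_1=3·9+1=28,  q_1=3·1+0=3
(x₁, y₁) = (28, 3);  28² − 87·3² = 1 ✓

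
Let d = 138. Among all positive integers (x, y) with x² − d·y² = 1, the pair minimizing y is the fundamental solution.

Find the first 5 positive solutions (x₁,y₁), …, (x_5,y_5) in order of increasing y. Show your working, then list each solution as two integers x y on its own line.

47 4
4417 376
415151 35340
39019777 3321584
3667443887 312193556

[11; 1,2,1,22] for √138; ℓ=4 ⇒ convergent index 3
k=0  a_k=11  p_k/q_k = 11/1
…
k=2  a_k=2  p_k/q_k = 35/3
k=3  a_k=1  p_k/q_k = 47/4
fundamental: x₁=47, y₁=4  (since 2209 − 138·16 = 1)
(47+4√138)^2 = 4417 + 376√138
(47+4√138)^3 = 415151 + 35340√138
(47+4√138)^4 = 39019777 + 3321584√138
(47+4√138)^5 = 3667443887 + 312193556√138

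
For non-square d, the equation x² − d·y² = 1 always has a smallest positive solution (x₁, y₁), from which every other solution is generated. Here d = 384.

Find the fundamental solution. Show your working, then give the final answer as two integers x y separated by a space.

√384 → a₀=19, period (1,1,2,9,2,1,1,38); ℓ=8 even so k=7
a_0=19:  p_0=19·1+0=19,  q_0=19·0+1=1
a_1=1:  p_1=1·19+1=20,  q_1=1·1+0=1
…
a_5=2:  p_5=2·921+98=1940,  q_5=2·47+5=99
a_6=1:  p_6=1·1940+921=2861,  q_6=1·99+47=146
a_7=1:  p_7=1·2861+1940=4801,  q_7=1·146+99=245
→ (4801, 245).  Check: 4801²=23049601, 384·245²=23049600, difference 1.

4801 245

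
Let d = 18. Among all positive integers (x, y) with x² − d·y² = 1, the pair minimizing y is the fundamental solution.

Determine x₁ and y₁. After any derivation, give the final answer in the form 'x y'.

17 4

d=18: √d = [4; 4,8] (ℓ=2, even), read p_1/q_1
i=0: a=4 ⇒ p=4, q=1
i=1: a=4 ⇒ p=17, q=4
(x₁, y₁) = (17, 4);  17² − 18·4² = 1 ✓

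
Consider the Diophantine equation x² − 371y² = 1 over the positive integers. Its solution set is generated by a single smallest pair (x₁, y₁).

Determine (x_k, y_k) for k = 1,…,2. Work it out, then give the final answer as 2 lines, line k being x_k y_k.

√371 = [19; 3,1,4,1,3,38, …], period ℓ=6 (even) → k=5
k=0  a_k=19  p_k/q_k = 19/1
…
k=4  a_k=1  p_k/q_k = 443/23
k=5  a_k=3  p_k/q_k = 1695/88
(x₁, y₁) = (1695, 88);  1695² − 371·88² = 1 ✓
n=2: (1695,88)∘(1695,88) = (1695·1695+371·88·88, 1695·88+88·1695) = (5746049,298320)

1695 88
5746049 298320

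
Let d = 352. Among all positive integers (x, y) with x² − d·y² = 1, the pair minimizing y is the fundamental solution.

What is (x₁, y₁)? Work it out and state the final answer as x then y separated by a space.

[18; 1,3,5,9,5,3,1,36] for √352; ℓ=8 ⇒ convergent index 7
step 0: (18, 1)  from 18·(1,0) + (0,1)
…
step 2: (75, 4)  from 3·(19,1) + (18,1)
…
step 6: (59118, 3151)  from 3·(18499,986) + (3621,193)
step 7: (77617, 4137)  from 1·(59118,3151) + (18499,986)
fundamental: x₁=77617, y₁=4137  (since 6024398689 − 352·17114769 = 1)

77617 4137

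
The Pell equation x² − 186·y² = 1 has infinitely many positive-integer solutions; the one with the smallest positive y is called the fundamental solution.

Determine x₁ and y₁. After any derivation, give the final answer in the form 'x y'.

7501 550

d=186: √d = [13; 1,1,1,3,4,3,1,1,1,26] (ℓ=10, even), read p_9/q_9
step 0: (13, 1)  from 13·(1,0) + (0,1)
step 1: (14, 1)  from 1·(13,1) + (1,0)
…
step 3: (41, 3)  from 1·(27,2) + (14,1)
…
step 5: (641, 47)  from 4·(150,11) + (41,3)
step 6: (2073, 152)  from 3·(641,47) + (150,11)
step 7: (2714, 199)  from 1·(2073,152) + (641,47)
step 8: (4787, 351)  from 1·(2714,199) + (2073,152)
step 9: (7501, 550)  from 1·(4787,351) + (2714,199)
(x₁, y₁) = (7501, 550);  7501² − 186·550² = 1 ✓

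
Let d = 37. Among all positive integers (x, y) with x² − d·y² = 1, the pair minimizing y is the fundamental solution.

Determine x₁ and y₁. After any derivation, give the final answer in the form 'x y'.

73 12

[6; 12] for √37; ℓ=1 ⇒ convergent index 1
a_0=6:  p_0=6·1+0=6,  q_0=6·0+1=1
a_1=12:  p_1=12·6+1=73,  q_1=12·1+0=12
fundamental: x₁=73, y₁=12  (since 5329 − 37·144 = 1)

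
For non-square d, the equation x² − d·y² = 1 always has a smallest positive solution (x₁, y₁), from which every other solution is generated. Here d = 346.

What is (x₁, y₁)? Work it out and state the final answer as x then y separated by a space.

17299 930

√346 = [18; 1,1,1,1,36, …], period ℓ=5 (odd) → k=9
i=0: a=18 ⇒ p=18, q=1
i=1: a=1 ⇒ p=19, q=1
…
i=4: a=1 ⇒ p=93, q=5
i=5: a=36 ⇒ p=3404, q=183
i=6: a=1 ⇒ p=3497, q=188
…
i=8: a=1 ⇒ p=10398, q=559
i=9: a=1 ⇒ p=17299, q=930
→ (17299, 930).  Check: 17299²=299255401, 346·930²=299255400, difference 1.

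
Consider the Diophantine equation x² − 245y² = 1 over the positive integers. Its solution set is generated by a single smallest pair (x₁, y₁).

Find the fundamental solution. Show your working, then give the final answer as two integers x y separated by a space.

51841 3312

d=245: √d = [15; 1,1,1,7,6,7,1,1,1,30] (ℓ=10, even), read p_9/q_9
a_0=15:  p_0=15·1+0=15,  q_0=15·0+1=1
…
a_2=1:  p_2=1·16+15=31,  q_2=1·1+1=2
…
a_4=7:  p_4=7·47+31=360,  q_4=7·3+2=23
a_5=6:  p_5=6·360+47=2207,  q_5=6·23+3=141
a_6=7:  p_6=7·2207+360=15809,  q_6=7·141+23=1010
a_7=1:  p_7=1·15809+2207=18016,  q_7=1·1010+141=1151
a_8=1:  p_8=1·18016+15809=33825,  q_8=1·1151+1010=2161
a_9=1:  p_9=1·33825+18016=51841,  q_9=1·2161+1151=3312
(x₁, y₁) = (51841, 3312);  51841² − 245·3312² = 1 ✓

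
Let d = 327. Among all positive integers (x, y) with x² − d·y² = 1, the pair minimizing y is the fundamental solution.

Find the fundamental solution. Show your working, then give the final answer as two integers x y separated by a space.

217 12

[18; 12,36] for √327; ℓ=2 ⇒ convergent index 1
i=0: a=18 ⇒ p=18, q=1
i=1: a=12 ⇒ p=217, q=12
fundamental: x₁=217, y₁=12  (since 47089 − 327·144 = 1)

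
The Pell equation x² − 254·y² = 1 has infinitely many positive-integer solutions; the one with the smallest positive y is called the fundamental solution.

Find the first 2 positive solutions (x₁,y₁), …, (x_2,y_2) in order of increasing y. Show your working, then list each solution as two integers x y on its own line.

d=254: √d = [15; 1,14,1,30] (ℓ=4, even), read p_3/q_3
i=0: a=15 ⇒ p=15, q=1
…
i=2: a=14 ⇒ p=239, q=15
i=3: a=1 ⇒ p=255, q=16
(x₁, y₁) = (255, 16);  255² − 254·16² = 1 ✓
k=2:  x_2 = 255·255+254·16·16 = 130049,  y_2 = 255·16+16·255 = 8160

255 16
130049 8160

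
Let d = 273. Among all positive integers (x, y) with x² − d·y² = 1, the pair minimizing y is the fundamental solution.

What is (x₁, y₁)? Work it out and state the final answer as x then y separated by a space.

727 44

√273 → a₀=16, period (1,1,10,1,1,32); ℓ=6 even so k=5
step 0: (16, 1)  from 16·(1,0) + (0,1)
step 1: (17, 1)  from 1·(16,1) + (1,0)
step 2: (33, 2)  from 1·(17,1) + (16,1)
step 3: (347, 21)  from 10·(33,2) + (17,1)
step 4: (380, 23)  from 1·(347,21) + (33,2)
step 5: (727, 44)  from 1·(380,23) + (347,21)
→ (727, 44).  Check: 727²=528529, 273·44²=528528, difference 1.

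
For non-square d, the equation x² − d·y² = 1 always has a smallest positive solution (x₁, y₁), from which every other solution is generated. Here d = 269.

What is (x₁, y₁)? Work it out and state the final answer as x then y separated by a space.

d=269: √d = [16; 2,2,32] (ℓ=3, odd), read p_5/q_5
a_0=16:  p_0=16·1+0=16,  q_0=16·0+1=1
…
a_3=32:  p_3=32·82+33=2657,  q_3=32·5+2=162
a_4=2:  p_4=2·2657+82=5396,  q_4=2·162+5=329
a_5=2:  p_5=2·5396+2657=13449,  q_5=2·329+162=820
fundamental: x₁=13449, y₁=820  (since 180875601 − 269·672400 = 1)

13449 820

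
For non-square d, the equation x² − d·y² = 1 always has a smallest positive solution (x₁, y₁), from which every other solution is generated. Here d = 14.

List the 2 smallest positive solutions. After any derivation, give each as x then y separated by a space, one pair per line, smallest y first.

15 4
449 120

[3; 1,2,1,6] for √14; ℓ=4 ⇒ convergent index 3
step 0: (3, 1)  from 3·(1,0) + (0,1)
step 1: (4, 1)  from 1·(3,1) + (1,0)
step 2: (11, 3)  from 2·(4,1) + (3,1)
step 3: (15, 4)  from 1·(11,3) + (4,1)
(x₁, y₁) = (15, 4);  15² − 14·4² = 1 ✓
n=2: (15,4)∘(15,4) = (15·15+14·4·4, 15·4+4·15) = (449,120)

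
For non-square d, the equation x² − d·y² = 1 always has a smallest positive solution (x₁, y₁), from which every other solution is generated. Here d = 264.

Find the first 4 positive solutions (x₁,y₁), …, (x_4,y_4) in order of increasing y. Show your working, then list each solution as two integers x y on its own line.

[16; 4,32] for √264; ℓ=2 ⇒ convergent index 1
k=0  a_k=16  p_k/q_k = 16/1
k=1  a_k=4  p_k/q_k = 65/4
→ (65, 4).  Check: 65²=4225, 264·4²=4224, difference 1.
n=2: (65,4)∘(65,4) = (65·65+264·4·4, 65·4+4·65) = (8449,520)
n=3: (8449,520)∘(65,4) = (65·8449+264·4·520, 65·520+4·8449) = (1098305,67596)
n=4: (1098305,67596)∘(65,4) = (65·1098305+264·4·67596, 65·67596+4·1098305) = (142771201,8786960)

65 4
8449 520
1098305 67596
142771201 8786960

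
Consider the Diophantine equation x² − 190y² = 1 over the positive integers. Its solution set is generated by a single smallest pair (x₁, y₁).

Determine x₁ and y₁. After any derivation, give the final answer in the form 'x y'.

52021 3774

d=190: √d = [13; 1,3,1,1,1,…,3,1,26] (ℓ=14, even), read p_13/q_13
k=0  a_k=13  p_k/q_k = 13/1
k=1  a_k=1  p_k/q_k = 14/1
k=2  a_k=3  p_k/q_k = 55/4
k=3  a_k=1  p_k/q_k = 69/5
k=4  a_k=1  p_k/q_k = 124/9
k=5  a_k=1  p_k/q_k = 193/14
k=6  a_k=2  p_k/q_k = 510/37
k=7  a_k=2  p_k/q_k = 1213/88
…
k=9  a_k=1  p_k/q_k = 4149/301
k=10  a_k=1  p_k/q_k = 7085/514
k=11  a_k=1  p_k/q_k = 11234/815
k=12  a_k=3  p_k/q_k = 40787/2959
k=13  a_k=1  p_k/q_k = 52021/3774
→ (52021, 3774).  Check: 52021²=2706184441, 190·3774²=2706184440, difference 1.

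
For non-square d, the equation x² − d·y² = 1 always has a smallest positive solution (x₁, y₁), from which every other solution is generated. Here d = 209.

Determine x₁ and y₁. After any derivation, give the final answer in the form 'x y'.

46551 3220

√209 = [14; 2,5,3,2,3,5,2,28, …], period ℓ=8 (even) → k=7
step 0: (14, 1)  from 14·(1,0) + (0,1)
step 1: (29, 2)  from 2·(14,1) + (1,0)
…
step 3: (506, 35)  from 3·(159,11) + (29,2)
…
step 6: (21266, 1471)  from 5·(4019,278) + (1171,81)
step 7: (46551, 3220)  from 2·(21266,1471) + (4019,278)
fundamental: x₁=46551, y₁=3220  (since 2166995601 − 209·10368400 = 1)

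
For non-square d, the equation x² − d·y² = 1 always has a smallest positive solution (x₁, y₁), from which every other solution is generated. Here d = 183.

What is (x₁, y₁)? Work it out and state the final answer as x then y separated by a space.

487 36

[13; 1,1,8,1,1,26] for √183; ℓ=6 ⇒ convergent index 5
step 0: (13, 1)  from 13·(1,0) + (0,1)
…
step 4: (257, 19)  from 1·(230,17) + (27,2)
step 5: (487, 36)  from 1·(257,19) + (230,17)
fundamental: x₁=487, y₁=36  (since 237169 − 183·1296 = 1)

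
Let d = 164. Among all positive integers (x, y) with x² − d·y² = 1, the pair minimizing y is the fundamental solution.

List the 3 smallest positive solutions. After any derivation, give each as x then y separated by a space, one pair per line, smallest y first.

√164 → a₀=12, period (1,4,6,4,1,24); ℓ=6 even so k=5
a_0=12:  p_0=12·1+0=12,  q_0=12·0+1=1
…
a_2=4:  p_2=4·13+12=64,  q_2=4·1+1=5
a_3=6:  p_3=6·64+13=397,  q_3=6·5+1=31
a_4=4:  p_4=4·397+64=1652,  q_4=4·31+5=129
a_5=1:  p_5=1·1652+397=2049,  q_5=1·129+31=160
fundamental: x₁=2049, y₁=160  (since 4198401 − 164·25600 = 1)
(2049+160√164)^2 = 8396801 + 655680√164
(2049+160√164)^3 = 34410088449 + 2686976480√164

2049 160
8396801 655680
34410088449 2686976480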